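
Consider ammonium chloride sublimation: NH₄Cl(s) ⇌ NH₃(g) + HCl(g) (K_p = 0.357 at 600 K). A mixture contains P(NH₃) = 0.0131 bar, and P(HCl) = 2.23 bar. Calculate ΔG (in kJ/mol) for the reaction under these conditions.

(NH₄Cl is a pure solid — omitted from Q_p.)
Q_p = P(NH₃)·P(HCl) = (0.0131)·(2.23) = 0.0292
ΔG = RT ln(Q_p/K_p) = (8.314 J mol⁻¹ K⁻¹)(600 K) × ln(0.0292/0.357)
   = (4.988 kJ/mol)(-2.504) = -12.5 kJ/mol
ΔG < 0, so the forward reaction is spontaneous (proceeds forward).

ΔG = -12.5 kJ/mol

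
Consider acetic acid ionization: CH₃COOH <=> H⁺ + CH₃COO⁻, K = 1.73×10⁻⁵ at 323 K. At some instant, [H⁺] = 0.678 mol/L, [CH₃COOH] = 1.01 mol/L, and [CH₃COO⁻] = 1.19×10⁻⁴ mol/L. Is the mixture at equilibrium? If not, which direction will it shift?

no; Q > K, reaction proceeds in reverse

Q = [H⁺]·[CH₃COO⁻] / [CH₃COOH] = (0.678)·(1.19×10⁻⁴) / (1.01) = 7.99×10⁻⁵
Q = 7.99×10⁻⁵ > K = 1.73×10⁻⁵: net reverse reaction.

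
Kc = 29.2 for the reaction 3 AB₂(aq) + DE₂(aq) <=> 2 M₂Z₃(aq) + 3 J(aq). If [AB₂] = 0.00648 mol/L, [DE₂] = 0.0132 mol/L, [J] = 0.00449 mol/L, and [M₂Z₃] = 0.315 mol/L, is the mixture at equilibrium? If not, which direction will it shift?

Qc = [M₂Z₃]²·[J]³ / ([AB₂]³·[DE₂]) = (0.315)²·(0.00449)³ / ((0.00648)³·(0.0132)) = 2.50
Qc = 2.50 < Kc = 29.2: net forward reaction.

no; Q < K, reaction proceeds forward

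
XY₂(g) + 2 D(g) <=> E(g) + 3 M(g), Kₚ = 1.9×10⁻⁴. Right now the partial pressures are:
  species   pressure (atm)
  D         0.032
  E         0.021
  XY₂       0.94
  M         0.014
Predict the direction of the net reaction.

Qₚ = P(E)·P(M)³ / (P(XY₂)·P(D)²) = (0.021)·(0.014)³ / ((0.94)·(0.032)²) = 6.0×10⁻⁵
Qₚ = 6.0×10⁻⁵ < Kₚ = 1.9×10⁻⁴, so the forward reaction proceeds.

to the right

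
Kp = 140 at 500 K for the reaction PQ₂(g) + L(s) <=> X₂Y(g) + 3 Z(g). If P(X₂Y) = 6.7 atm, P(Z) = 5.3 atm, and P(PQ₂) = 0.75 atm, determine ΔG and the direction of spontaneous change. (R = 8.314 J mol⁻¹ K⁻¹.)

ΔG = 9.36 kJ/mol; the forward reaction is non-spontaneous

(L is a pure solid — omitted from Qp.)
Qp = P(X₂Y)·P(Z)³ / P(PQ₂) = (6.7)·(5.3)³ / (0.75) = 1330
ΔG = RT ln(Qp/Kp) = (8.314 J mol⁻¹ K⁻¹)(500 K) × ln(1330/140)
   = (4.157 kJ/mol)(2.251) = 9.36 kJ/mol
ΔG > 0, so the forward reaction is non-spontaneous (proceeds in reverse).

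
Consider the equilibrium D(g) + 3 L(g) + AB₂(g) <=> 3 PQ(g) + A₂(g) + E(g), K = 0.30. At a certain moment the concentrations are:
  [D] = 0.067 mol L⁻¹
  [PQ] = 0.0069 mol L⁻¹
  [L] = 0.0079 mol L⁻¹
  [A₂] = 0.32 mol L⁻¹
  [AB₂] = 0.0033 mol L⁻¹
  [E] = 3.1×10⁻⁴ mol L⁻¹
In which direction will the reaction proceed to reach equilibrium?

Q = [PQ]³·[A₂]·[E] / ([D]·[L]³·[AB₂]) = (0.0069)³·(0.32)·(3.1×10⁻⁴) / ((0.067)·(0.0079)³·(0.0033)) = 0.30
Q = 0.30 = K, so the system is already at equilibrium.

at equilibrium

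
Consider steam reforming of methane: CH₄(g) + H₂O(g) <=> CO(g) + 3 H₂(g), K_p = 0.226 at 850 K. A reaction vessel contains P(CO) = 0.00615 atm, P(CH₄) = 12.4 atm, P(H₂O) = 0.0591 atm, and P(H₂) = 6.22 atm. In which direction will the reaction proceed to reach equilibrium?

Q_p = P(CO)·P(H₂)³ / (P(CH₄)·P(H₂O)) = (0.00615)·(6.22)³ / ((12.4)·(0.0591)) = 2.02
Q_p = 2.02 > K_p = 0.226, so the reverse reaction proceeds.

toward reactants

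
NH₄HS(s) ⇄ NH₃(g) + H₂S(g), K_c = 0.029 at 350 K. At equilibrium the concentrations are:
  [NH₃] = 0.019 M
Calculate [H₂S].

[H₂S] = 1.5 M

(NH₄HS is a pure solid — omitted from K_c.)
At equilibrium, K_c = [NH₃]·[H₂S] = 0.029.
(0.019)·([H₂S]) = 0.029
[H₂S] = 1.53 = 1.5 M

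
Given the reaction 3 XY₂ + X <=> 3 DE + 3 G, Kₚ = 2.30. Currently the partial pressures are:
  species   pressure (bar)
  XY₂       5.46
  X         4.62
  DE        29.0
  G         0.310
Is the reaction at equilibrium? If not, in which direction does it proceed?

Qₚ = P(DE)³·P(G)³ / (P(XY₂)³·P(X)) = (29.0)³·(0.310)³ / ((5.46)³·(4.62)) = 0.966
Qₚ = 0.966 < Kₚ = 2.30, so the forward reaction proceeds.

to the right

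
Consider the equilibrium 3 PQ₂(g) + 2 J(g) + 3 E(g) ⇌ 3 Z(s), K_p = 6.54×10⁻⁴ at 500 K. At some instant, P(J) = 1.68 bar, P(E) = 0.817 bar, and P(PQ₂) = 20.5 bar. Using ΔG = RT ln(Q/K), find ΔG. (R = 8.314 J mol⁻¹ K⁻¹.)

ΔG = -8.98 kJ/mol

(Z is a pure solid — omitted from Q_p.)
Q_p = 1 / (P(PQ₂)³·P(J)²·P(E)³) = 1 / ((20.5)³·(1.68)²·(0.817)³) = 7.54×10⁻⁵
ΔG = RT ln(Q_p/K_p) = (8.314 J mol⁻¹ K⁻¹)(500 K) × ln(7.54×10⁻⁵/6.54×10⁻⁴)
   = (4.157 kJ/mol)(-2.160) = -8.98 kJ/mol
ΔG < 0, so the forward reaction is spontaneous (proceeds forward).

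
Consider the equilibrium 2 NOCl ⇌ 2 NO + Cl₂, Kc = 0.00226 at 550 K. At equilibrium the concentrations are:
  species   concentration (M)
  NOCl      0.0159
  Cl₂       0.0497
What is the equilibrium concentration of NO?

[NO] = 0.00339 M

At equilibrium, Kc = [NO]²·[Cl₂] / [NOCl]² = 0.00226.
([NO])²·(0.0497) / (0.0159)² = 0.00226
[NO]² = 1.15×10⁻⁵ ⇒ [NO] = 0.00339 M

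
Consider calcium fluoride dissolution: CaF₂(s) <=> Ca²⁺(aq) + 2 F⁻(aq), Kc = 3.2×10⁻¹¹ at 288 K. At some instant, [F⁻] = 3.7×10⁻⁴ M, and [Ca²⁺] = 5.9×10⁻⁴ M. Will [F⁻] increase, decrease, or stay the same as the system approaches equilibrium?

(CaF₂ is a pure solid — omitted from Qc.)
Qc = [Ca²⁺]·[F⁻]² = (5.9×10⁻⁴)·(3.7×10⁻⁴)² = 8.1×10⁻¹¹
Qc = 8.1×10⁻¹¹ > Kc = 3.2×10⁻¹¹: net reverse reaction.
F⁻ is a product, so it decreases.

decrease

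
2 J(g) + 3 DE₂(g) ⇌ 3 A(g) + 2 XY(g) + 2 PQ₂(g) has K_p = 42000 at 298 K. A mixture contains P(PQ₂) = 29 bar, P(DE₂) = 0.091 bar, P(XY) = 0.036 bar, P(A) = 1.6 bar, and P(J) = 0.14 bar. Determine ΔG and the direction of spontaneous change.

Q_p = P(A)³·P(XY)²·P(PQ₂)² / (P(J)²·P(DE₂)³) = (1.6)³·(0.036)²·(29)² / ((0.14)²·(0.091)³) = 3.02×10⁵
ΔG = RT ln(Q_p/K_p) = (8.314 J mol⁻¹ K⁻¹)(298 K) × ln(3.02×10⁵/42000)
   = (2.478 kJ/mol)(1.973) = 4.89 kJ/mol
ΔG > 0, so the forward reaction is non-spontaneous (proceeds in reverse).

ΔG = 4.89 kJ/mol; the forward reaction is non-spontaneous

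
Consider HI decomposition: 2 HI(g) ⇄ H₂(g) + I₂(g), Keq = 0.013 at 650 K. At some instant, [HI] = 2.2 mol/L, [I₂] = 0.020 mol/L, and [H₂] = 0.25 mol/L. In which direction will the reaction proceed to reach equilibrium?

Q = [H₂]·[I₂] / [HI]² = (0.25)·(0.020) / (2.2)² = 0.0010
Q = 0.0010 < Keq = 0.013, so the forward reaction proceeds.

in the forward direction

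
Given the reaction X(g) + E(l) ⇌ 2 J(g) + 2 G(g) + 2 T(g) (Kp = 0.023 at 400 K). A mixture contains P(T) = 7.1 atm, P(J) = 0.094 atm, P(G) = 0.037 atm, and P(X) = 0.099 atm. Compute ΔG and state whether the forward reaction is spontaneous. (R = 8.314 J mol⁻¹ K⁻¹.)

ΔG = -4.38 kJ/mol; the forward reaction is spontaneous

(E is a pure liquid — omitted from Qp.)
Qp = P(J)²·P(G)²·P(T)² / P(X) = (0.094)²·(0.037)²·(7.1)² / (0.099) = 0.00616
ΔG = RT ln(Qp/Kp) = (8.314 J mol⁻¹ K⁻¹)(400 K) × ln(0.00616/0.023)
   = (3.326 kJ/mol)(-1.317) = -4.38 kJ/mol
ΔG < 0, so the forward reaction is spontaneous (proceeds forward).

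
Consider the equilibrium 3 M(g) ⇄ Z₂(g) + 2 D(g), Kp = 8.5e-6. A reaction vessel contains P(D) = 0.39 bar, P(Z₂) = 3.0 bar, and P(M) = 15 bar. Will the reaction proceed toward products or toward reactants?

to the left

Qp = P(Z₂)·P(D)² / P(M)³ = (3.0)·(0.39)² / (15)³ = 1.4e-4
Qp = 1.4e-4 > Kp = 8.5e-6, so the reverse reaction proceeds.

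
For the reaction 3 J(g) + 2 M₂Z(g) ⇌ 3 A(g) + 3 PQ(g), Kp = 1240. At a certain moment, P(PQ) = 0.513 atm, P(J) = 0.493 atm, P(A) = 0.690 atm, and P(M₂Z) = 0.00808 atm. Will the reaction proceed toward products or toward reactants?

Qp = P(A)³·P(PQ)³ / (P(J)³·P(M₂Z)²) = (0.690)³·(0.513)³ / ((0.493)³·(0.00808)²) = 5670
Qp = 5670 > Kp = 1240, so the reverse reaction proceeds.

reverse (toward reactants)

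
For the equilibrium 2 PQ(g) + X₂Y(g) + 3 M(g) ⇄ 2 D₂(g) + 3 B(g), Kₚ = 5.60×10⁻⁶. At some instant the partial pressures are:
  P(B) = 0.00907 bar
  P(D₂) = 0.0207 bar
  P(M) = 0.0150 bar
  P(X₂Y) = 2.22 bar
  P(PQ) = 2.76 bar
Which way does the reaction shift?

no net change (already at equilibrium)

Qₚ = P(D₂)²·P(B)³ / (P(PQ)²·P(X₂Y)·P(M)³) = (0.0207)²·(0.00907)³ / ((2.76)²·(2.22)·(0.0150)³) = 5.60×10⁻⁶
Qₚ = 5.60×10⁻⁶ = Kₚ, so the system is already at equilibrium.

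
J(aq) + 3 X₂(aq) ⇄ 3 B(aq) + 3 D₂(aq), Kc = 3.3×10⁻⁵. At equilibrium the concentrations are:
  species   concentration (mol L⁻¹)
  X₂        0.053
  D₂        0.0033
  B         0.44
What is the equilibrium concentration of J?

[J] = 0.62 mol L⁻¹

At equilibrium, Kc = [B]³·[D₂]³ / ([J]·[X₂]³) = 3.3×10⁻⁵.
(0.44)³·(0.0033)³ / (([J])·(0.053)³) = 3.3×10⁻⁵
[J] = 0.623 = 0.62 mol L⁻¹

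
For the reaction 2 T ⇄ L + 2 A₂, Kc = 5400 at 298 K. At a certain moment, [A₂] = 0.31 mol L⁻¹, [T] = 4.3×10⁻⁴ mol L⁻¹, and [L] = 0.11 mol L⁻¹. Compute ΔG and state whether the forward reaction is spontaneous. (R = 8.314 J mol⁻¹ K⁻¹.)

ΔG = 5.85 kJ/mol; the forward reaction is non-spontaneous

Qc = [L]·[A₂]² / [T]² = (0.11)·(0.31)² / (4.3×10⁻⁴)² = 57200
ΔG = RT ln(Qc/Kc) = (8.314 J mol⁻¹ K⁻¹)(298 K) × ln(57200/5400)
   = (2.478 kJ/mol)(2.360) = 5.85 kJ/mol
ΔG > 0, so the forward reaction is non-spontaneous (proceeds in reverse).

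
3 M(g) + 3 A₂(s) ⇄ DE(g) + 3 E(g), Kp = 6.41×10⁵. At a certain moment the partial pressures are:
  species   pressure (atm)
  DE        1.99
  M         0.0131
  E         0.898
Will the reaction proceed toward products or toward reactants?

(A₂ is a pure solid — omitted from Qp.)
Qp = P(DE)·P(E)³ / P(M)³ = (1.99)·(0.898)³ / (0.0131)³ = 6.41×10⁵
Qp = 6.41×10⁵ = Kp, so the system is already at equilibrium.

neither direction; the system is at equilibrium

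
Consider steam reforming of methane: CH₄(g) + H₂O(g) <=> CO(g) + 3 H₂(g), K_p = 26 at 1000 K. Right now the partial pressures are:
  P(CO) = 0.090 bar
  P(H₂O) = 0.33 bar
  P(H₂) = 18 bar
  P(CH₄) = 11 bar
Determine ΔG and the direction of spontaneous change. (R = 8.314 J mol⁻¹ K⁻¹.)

Q_p = P(CO)·P(H₂)³ / (P(CH₄)·P(H₂O)) = (0.090)·(18)³ / ((11)·(0.33)) = 145
ΔG = RT ln(Q_p/K_p) = (8.314 J mol⁻¹ K⁻¹)(1000 K) × ln(145/26)
   = (8.314 kJ/mol)(1.719) = 14.3 kJ/mol
ΔG > 0, so the forward reaction is non-spontaneous (proceeds in reverse).

ΔG = 14.3 kJ/mol; the forward reaction is non-spontaneous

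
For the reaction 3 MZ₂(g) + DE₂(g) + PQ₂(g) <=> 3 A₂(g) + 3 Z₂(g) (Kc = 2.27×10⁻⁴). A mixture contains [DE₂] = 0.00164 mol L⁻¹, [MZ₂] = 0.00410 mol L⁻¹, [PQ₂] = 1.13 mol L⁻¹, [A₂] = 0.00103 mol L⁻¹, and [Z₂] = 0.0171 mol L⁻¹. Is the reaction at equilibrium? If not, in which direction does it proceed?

in the forward direction

Qc = [A₂]³·[Z₂]³ / ([MZ₂]³·[DE₂]·[PQ₂]) = (0.00103)³·(0.0171)³ / ((0.00410)³·(0.00164)·(1.13)) = 4.28×10⁻⁵
Qc = 4.28×10⁻⁵ < Kc = 2.27×10⁻⁴, so the forward reaction proceeds.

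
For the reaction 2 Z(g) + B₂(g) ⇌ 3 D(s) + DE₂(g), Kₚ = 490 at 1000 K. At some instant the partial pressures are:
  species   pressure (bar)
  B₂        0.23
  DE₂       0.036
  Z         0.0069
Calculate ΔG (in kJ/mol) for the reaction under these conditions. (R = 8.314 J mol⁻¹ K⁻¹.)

ΔG = 15.8 kJ/mol

(D is a pure solid — omitted from Qₚ.)
Qₚ = P(DE₂) / (P(Z)²·P(B₂)) = (0.036) / ((0.0069)²·(0.23)) = 3290
ΔG = RT ln(Qₚ/Kₚ) = (8.314 J mol⁻¹ K⁻¹)(1000 K) × ln(3290/490)
   = (8.314 kJ/mol)(1.904) = 15.8 kJ/mol
ΔG > 0, so the forward reaction is non-spontaneous (proceeds in reverse).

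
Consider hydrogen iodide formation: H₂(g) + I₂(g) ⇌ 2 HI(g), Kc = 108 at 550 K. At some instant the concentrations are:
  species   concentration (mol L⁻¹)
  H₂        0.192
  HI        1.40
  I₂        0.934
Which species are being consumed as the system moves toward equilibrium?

H₂, I₂ (reactants)

Qc = [HI]² / ([H₂]·[I₂]) = (1.40)² / ((0.192)·(0.934)) = 10.9
Qc = 10.9 < Kc = 108: net forward reaction.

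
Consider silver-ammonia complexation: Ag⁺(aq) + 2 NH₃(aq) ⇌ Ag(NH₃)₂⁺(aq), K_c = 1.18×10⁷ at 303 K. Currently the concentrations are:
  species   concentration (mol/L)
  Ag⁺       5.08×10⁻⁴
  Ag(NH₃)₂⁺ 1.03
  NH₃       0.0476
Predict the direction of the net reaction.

toward products

Q_c = [Ag(NH₃)₂⁺] / ([Ag⁺]·[NH₃]²) = (1.03) / ((5.08×10⁻⁴)·(0.0476)²) = 8.95×10⁵
Q_c = 8.95×10⁵ < K_c = 1.18×10⁷, so the forward reaction proceeds.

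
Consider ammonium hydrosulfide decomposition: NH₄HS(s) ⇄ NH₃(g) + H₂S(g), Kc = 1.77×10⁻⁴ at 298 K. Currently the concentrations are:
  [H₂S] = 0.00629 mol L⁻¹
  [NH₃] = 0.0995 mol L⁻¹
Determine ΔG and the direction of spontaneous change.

ΔG = 3.13 kJ/mol; the forward reaction is non-spontaneous

(NH₄HS is a pure solid — omitted from Qc.)
Qc = [NH₃]·[H₂S] = (0.0995)·(0.00629) = 6.26×10⁻⁴
ΔG = RT ln(Qc/Kc) = (8.314 J mol⁻¹ K⁻¹)(298 K) × ln(6.26×10⁻⁴/1.77×10⁻⁴)
   = (2.478 kJ/mol)(1.263) = 3.13 kJ/mol
ΔG > 0, so the forward reaction is non-spontaneous (proceeds in reverse).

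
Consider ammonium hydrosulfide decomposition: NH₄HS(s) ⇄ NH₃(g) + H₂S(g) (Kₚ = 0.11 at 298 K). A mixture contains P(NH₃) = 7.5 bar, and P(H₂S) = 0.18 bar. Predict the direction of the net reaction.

(NH₄HS is a pure solid — omitted from Qₚ.)
Qₚ = P(NH₃)·P(H₂S) = (7.5)·(0.18) = 1.4
Qₚ = 1.4 > Kₚ = 0.11, so the reverse reaction proceeds.

toward reactants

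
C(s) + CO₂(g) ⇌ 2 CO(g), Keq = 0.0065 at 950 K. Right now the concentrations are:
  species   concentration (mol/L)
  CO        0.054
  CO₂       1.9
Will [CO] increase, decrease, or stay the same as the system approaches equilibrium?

increase

(C is a pure solid — omitted from Q.)
Q = [CO]² / [CO₂] = (0.054)² / (1.9) = 0.0015
Q = 0.0015 < Keq = 0.0065: net forward reaction.
CO is a product, so it increases.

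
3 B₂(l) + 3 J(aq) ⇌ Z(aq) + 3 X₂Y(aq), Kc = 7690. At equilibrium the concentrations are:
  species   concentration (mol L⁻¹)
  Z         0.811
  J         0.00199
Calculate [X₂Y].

[X₂Y] = 0.0421 mol L⁻¹

(B₂ is a pure liquid — omitted from Kc.)
At equilibrium, Kc = [Z]·[X₂Y]³ / [J]³ = 7690.
(0.811)·([X₂Y])³ / (0.00199)³ = 7690
[X₂Y]³ = 7.47×10⁻⁵ ⇒ [X₂Y] = 0.0421 mol L⁻¹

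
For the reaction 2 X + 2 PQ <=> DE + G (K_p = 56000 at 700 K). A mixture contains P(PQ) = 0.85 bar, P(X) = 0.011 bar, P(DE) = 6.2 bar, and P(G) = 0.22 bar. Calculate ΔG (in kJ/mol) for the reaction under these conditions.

ΔG = -7.44 kJ/mol

Q_p = P(DE)·P(G) / (P(X)²·P(PQ)²) = (6.2)·(0.22) / ((0.011)²·(0.85)²) = 15600
ΔG = RT ln(Q_p/K_p) = (8.314 J mol⁻¹ K⁻¹)(700 K) × ln(15600/56000)
   = (5.820 kJ/mol)(-1.278) = -7.44 kJ/mol
ΔG < 0, so the forward reaction is spontaneous (proceeds forward).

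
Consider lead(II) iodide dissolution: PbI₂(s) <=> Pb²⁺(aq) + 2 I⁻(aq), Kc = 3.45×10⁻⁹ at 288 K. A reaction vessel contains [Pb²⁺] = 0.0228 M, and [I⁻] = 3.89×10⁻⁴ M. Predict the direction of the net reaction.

no net change (already at equilibrium)

(PbI₂ is a pure solid — omitted from Qc.)
Qc = [Pb²⁺]·[I⁻]² = (0.0228)·(3.89×10⁻⁴)² = 3.45×10⁻⁹
Qc = 3.45×10⁻⁹ = Kc, so the system is already at equilibrium.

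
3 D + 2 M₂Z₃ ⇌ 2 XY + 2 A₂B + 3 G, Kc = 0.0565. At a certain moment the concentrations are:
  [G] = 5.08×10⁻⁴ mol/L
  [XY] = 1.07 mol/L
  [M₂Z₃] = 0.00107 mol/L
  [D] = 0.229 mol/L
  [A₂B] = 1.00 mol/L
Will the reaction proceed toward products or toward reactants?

Qc = [XY]²·[A₂B]²·[G]³ / ([D]³·[M₂Z₃]²) = (1.07)²·(1.00)²·(5.08×10⁻⁴)³ / ((0.229)³·(0.00107)²) = 0.0109
Qc = 0.0109 < Kc = 0.0565, so the forward reaction proceeds.

forward (toward products)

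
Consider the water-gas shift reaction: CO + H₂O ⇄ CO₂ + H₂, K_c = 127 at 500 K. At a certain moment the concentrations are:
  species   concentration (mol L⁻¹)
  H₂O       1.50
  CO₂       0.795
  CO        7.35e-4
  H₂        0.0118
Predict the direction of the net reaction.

Q_c = [CO₂]·[H₂] / ([CO]·[H₂O]) = (0.795)·(0.0118) / ((7.35e-4)·(1.50)) = 8.51
Q_c = 8.51 < K_c = 127, so the forward reaction proceeds.

toward products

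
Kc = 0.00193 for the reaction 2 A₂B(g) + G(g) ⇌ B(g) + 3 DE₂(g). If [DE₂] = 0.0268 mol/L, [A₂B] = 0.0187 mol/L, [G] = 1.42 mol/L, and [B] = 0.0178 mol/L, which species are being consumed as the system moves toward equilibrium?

A₂B, G (reactants)

Qc = [B]·[DE₂]³ / ([A₂B]²·[G]) = (0.0178)·(0.0268)³ / ((0.0187)²·(1.42)) = 6.90×10⁻⁴
Qc = 6.90×10⁻⁴ < Kc = 0.00193: net forward reaction.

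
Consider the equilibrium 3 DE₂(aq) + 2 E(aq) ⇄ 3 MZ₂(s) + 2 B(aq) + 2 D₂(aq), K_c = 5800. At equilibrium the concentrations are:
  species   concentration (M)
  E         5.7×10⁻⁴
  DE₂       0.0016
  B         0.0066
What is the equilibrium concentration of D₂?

[D₂] = 4.2×10⁻⁴ M

(MZ₂ is a pure solid — omitted from K_c.)
At equilibrium, K_c = [B]²·[D₂]² / ([DE₂]³·[E]²) = 5800.
(0.0066)²·([D₂])² / ((0.0016)³·(5.7×10⁻⁴)²) = 5800
[D₂]² = 1.77×10⁻⁷ ⇒ [D₂] = 4.2×10⁻⁴ M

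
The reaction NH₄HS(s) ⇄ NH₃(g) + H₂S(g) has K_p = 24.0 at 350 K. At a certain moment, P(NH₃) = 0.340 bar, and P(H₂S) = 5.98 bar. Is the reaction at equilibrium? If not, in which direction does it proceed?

(NH₄HS is a pure solid — omitted from Q_p.)
Q_p = P(NH₃)·P(H₂S) = (0.340)·(5.98) = 2.03
Q_p = 2.03 < K_p = 24.0, so the forward reaction proceeds.

forward (toward products)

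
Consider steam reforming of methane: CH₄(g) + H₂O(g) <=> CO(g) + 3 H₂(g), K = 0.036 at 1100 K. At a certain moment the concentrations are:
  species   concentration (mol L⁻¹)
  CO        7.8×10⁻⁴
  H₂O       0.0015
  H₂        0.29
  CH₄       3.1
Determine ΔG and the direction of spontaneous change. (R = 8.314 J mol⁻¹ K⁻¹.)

ΔG = -19.9 kJ/mol; the forward reaction is spontaneous

Q = [CO]·[H₂]³ / ([CH₄]·[H₂O]) = (7.8×10⁻⁴)·(0.29)³ / ((3.1)·(0.0015)) = 0.00409
ΔG = RT ln(Q/K) = (8.314 J mol⁻¹ K⁻¹)(1100 K) × ln(0.00409/0.036)
   = (9.145 kJ/mol)(-2.175) = -19.9 kJ/mol
ΔG < 0, so the forward reaction is spontaneous (proceeds forward).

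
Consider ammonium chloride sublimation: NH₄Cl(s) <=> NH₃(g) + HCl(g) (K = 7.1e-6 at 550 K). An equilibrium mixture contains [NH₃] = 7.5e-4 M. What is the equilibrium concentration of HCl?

[HCl] = 0.0095 M

(NH₄Cl is a pure solid — omitted from K.)
At equilibrium, K = [NH₃]·[HCl] = 7.1e-6.
(7.5e-4)·([HCl]) = 7.1e-6
[HCl] = 0.00947 = 0.0095 M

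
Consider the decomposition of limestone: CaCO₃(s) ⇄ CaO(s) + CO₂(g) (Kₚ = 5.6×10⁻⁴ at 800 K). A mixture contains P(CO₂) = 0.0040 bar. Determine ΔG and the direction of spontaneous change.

ΔG = 13.1 kJ/mol; the forward reaction is non-spontaneous

(CaCO₃, CaO are pure solids — omitted from Qₚ.)
Qₚ = P(CO₂) = 0.00400
ΔG = RT ln(Qₚ/Kₚ) = (8.314 J mol⁻¹ K⁻¹)(800 K) × ln(0.00400/5.6×10⁻⁴)
   = (6.651 kJ/mol)(1.966) = 13.1 kJ/mol
ΔG > 0, so the forward reaction is non-spontaneous (proceeds in reverse).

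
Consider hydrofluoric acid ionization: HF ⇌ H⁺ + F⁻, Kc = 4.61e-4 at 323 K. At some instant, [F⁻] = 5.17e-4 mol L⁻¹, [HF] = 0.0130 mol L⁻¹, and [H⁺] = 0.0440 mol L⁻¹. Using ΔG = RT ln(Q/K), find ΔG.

Qc = [H⁺]·[F⁻] / [HF] = (0.0440)·(5.17e-4) / (0.0130) = 0.00175
ΔG = RT ln(Qc/Kc) = (8.314 J mol⁻¹ K⁻¹)(323 K) × ln(0.00175/4.61e-4)
   = (2.685 kJ/mol)(1.334) = 3.58 kJ/mol
ΔG > 0, so the forward reaction is non-spontaneous (proceeds in reverse).

ΔG = 3.58 kJ/mol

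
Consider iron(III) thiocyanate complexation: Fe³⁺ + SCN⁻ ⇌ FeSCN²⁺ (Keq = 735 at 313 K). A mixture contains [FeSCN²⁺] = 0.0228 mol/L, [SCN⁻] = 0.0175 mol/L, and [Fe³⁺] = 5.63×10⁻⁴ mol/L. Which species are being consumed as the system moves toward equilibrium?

Q = [FeSCN²⁺] / ([Fe³⁺]·[SCN⁻]) = (0.0228) / ((5.63×10⁻⁴)·(0.0175)) = 2310
Q = 2310 > Keq = 735: net reverse reaction.

FeSCN²⁺ (products)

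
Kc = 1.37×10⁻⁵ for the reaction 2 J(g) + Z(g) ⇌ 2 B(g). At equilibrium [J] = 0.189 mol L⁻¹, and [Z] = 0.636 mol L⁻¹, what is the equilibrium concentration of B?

[B] = 5.58×10⁻⁴ mol L⁻¹

At equilibrium, Kc = [B]² / ([J]²·[Z]) = 1.37×10⁻⁵.
([B])² / ((0.189)²·(0.636)) = 1.37×10⁻⁵
[B]² = 3.11×10⁻⁷ ⇒ [B] = 5.58×10⁻⁴ mol L⁻¹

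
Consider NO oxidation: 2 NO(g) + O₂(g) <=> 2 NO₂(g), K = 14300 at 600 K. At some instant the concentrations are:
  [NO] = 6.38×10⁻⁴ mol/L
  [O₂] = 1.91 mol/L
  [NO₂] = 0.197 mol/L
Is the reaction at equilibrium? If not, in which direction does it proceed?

Q = [NO₂]² / ([NO]²·[O₂]) = (0.197)² / ((6.38×10⁻⁴)²·(1.91)) = 49900
Q = 49900 > K = 14300, so the reverse reaction proceeds.

toward reactants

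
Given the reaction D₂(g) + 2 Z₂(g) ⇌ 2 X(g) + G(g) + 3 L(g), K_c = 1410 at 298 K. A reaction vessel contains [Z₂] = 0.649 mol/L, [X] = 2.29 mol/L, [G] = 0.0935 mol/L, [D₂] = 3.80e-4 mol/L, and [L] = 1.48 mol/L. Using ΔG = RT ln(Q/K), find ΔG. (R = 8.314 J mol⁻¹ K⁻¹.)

Q_c = [X]²·[G]·[L]³ / ([D₂]·[Z₂]²) = (2.29)²·(0.0935)·(1.48)³ / ((3.80e-4)·(0.649)²) = 9930
ΔG = RT ln(Q_c/K_c) = (8.314 J mol⁻¹ K⁻¹)(298 K) × ln(9930/1410)
   = (2.478 kJ/mol)(1.952) = 4.84 kJ/mol
ΔG > 0, so the forward reaction is non-spontaneous (proceeds in reverse).

ΔG = 4.84 kJ/mol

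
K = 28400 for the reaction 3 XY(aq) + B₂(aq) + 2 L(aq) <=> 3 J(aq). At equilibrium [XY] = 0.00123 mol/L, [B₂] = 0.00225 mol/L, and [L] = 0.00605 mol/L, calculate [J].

At equilibrium, K = [J]³ / ([XY]³·[B₂]·[L]²) = 28400.
([J])³ / ((0.00123)³·(0.00225)·(0.00605)²) = 28400
[J]³ = 4.35×10⁻¹² ⇒ [J] = 1.63×10⁻⁴ mol/L

[J] = 1.63×10⁻⁴ mol/L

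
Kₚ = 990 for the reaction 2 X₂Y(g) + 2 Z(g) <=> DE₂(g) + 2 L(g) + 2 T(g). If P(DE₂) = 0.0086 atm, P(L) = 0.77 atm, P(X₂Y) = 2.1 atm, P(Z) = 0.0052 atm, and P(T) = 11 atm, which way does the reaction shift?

Qₚ = P(DE₂)·P(L)²·P(T)² / (P(X₂Y)²·P(Z)²) = (0.0086)·(0.77)²·(11)² / ((2.1)²·(0.0052)²) = 5200
Qₚ = 5200 > Kₚ = 990, so the reverse reaction proceeds.

in the reverse direction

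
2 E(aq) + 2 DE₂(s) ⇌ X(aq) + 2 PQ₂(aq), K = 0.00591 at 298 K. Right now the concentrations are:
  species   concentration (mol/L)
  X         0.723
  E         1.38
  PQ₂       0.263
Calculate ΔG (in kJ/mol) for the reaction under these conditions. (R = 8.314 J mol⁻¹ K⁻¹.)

(DE₂ is a pure solid — omitted from Q.)
Q = [X]·[PQ₂]² / [E]² = (0.723)·(0.263)² / (1.38)² = 0.0263
ΔG = RT ln(Q/K) = (8.314 J mol⁻¹ K⁻¹)(298 K) × ln(0.0263/0.00591)
   = (2.478 kJ/mol)(1.493) = 3.70 kJ/mol
ΔG > 0, so the forward reaction is non-spontaneous (proceeds in reverse).

ΔG = 3.70 kJ/mol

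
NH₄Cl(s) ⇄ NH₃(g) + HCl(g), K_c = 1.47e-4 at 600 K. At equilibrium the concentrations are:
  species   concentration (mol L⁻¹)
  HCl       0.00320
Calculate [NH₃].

(NH₄Cl is a pure solid — omitted from K_c.)
At equilibrium, K_c = [NH₃]·[HCl] = 1.47e-4.
([NH₃])·(0.00320) = 1.47e-4
[NH₃] = 0.0459 mol L⁻¹

[NH₃] = 0.0459 mol L⁻¹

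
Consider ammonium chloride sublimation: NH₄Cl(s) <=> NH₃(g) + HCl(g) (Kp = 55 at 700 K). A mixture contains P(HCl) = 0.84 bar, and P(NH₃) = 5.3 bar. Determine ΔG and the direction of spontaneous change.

(NH₄Cl is a pure solid — omitted from Qp.)
Qp = P(NH₃)·P(HCl) = (5.3)·(0.84) = 4.45
ΔG = RT ln(Qp/Kp) = (8.314 J mol⁻¹ K⁻¹)(700 K) × ln(4.45/55)
   = (5.820 kJ/mol)(-2.514) = -14.6 kJ/mol
ΔG < 0, so the forward reaction is spontaneous (proceeds forward).

ΔG = -14.6 kJ/mol; the forward reaction is spontaneous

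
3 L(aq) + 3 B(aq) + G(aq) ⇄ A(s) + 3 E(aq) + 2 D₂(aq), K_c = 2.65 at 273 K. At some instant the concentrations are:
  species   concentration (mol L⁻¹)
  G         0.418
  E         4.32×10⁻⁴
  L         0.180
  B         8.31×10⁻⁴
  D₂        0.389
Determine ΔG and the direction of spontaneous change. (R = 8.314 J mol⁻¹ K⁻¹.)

ΔG = 2.70 kJ/mol; the forward reaction is non-spontaneous

(A is a pure solid — omitted from Q_c.)
Q_c = [E]³·[D₂]² / ([L]³·[B]³·[G]) = (4.32×10⁻⁴)³·(0.389)² / ((0.180)³·(8.31×10⁻⁴)³·(0.418)) = 8.72
ΔG = RT ln(Q_c/K_c) = (8.314 J mol⁻¹ K⁻¹)(273 K) × ln(8.72/2.65)
   = (2.270 kJ/mol)(1.191) = 2.70 kJ/mol
ΔG > 0, so the forward reaction is non-spontaneous (proceeds in reverse).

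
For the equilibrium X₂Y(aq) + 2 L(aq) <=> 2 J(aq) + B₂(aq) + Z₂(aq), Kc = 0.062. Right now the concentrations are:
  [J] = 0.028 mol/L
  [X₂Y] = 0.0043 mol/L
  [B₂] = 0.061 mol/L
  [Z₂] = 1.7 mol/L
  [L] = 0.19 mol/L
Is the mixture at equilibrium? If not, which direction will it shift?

Qc = [J]²·[B₂]·[Z₂] / ([X₂Y]·[L]²) = (0.028)²·(0.061)·(1.7) / ((0.0043)·(0.19)²) = 0.52
Qc = 0.52 > Kc = 0.062: net reverse reaction.

no; Q > K, reaction proceeds in reverse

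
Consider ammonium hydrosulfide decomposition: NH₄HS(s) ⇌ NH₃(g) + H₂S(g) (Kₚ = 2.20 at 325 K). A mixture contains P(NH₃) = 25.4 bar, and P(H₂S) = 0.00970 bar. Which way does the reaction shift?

to the right

(NH₄HS is a pure solid — omitted from Qₚ.)
Qₚ = P(NH₃)·P(H₂S) = (25.4)·(0.00970) = 0.246
Qₚ = 0.246 < Kₚ = 2.20, so the forward reaction proceeds.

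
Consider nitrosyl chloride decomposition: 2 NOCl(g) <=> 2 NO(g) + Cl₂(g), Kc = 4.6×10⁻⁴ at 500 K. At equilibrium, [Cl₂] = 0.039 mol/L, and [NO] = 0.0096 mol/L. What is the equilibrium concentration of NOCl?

[NOCl] = 0.088 mol/L

At equilibrium, Kc = [NO]²·[Cl₂] / [NOCl]² = 4.6×10⁻⁴.
(0.0096)²·(0.039) / ([NOCl])² = 4.6×10⁻⁴
[NOCl]² = 0.00781 ⇒ [NOCl] = 0.088 mol/L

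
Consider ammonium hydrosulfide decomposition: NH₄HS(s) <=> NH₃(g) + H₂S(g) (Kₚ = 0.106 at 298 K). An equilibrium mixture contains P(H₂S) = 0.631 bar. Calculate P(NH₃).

P(NH₃) = 0.168 bar

(NH₄HS is a pure solid — omitted from Kₚ.)
At equilibrium, Kₚ = P(NH₃)·P(H₂S) = 0.106.
(P(NH₃))·(0.631) = 0.106
P(NH₃) = 0.168 bar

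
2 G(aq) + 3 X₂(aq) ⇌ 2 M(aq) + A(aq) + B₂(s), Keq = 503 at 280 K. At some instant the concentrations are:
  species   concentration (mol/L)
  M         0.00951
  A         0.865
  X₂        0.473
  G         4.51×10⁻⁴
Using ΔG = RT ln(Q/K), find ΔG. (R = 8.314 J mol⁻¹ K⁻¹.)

(B₂ is a pure solid — omitted from Q.)
Q = [M]²·[A] / ([G]²·[X₂]³) = (0.00951)²·(0.865) / ((4.51×10⁻⁴)²·(0.473)³) = 3630
ΔG = RT ln(Q/Keq) = (8.314 J mol⁻¹ K⁻¹)(280 K) × ln(3630/503)
   = (2.328 kJ/mol)(1.976) = 4.60 kJ/mol
ΔG > 0, so the forward reaction is non-spontaneous (proceeds in reverse).

ΔG = 4.60 kJ/mol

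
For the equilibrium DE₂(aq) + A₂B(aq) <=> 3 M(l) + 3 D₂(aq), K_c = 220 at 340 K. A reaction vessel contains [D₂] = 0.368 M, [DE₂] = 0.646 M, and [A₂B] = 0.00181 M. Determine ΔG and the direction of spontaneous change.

(M is a pure liquid — omitted from Q_c.)
Q_c = [D₂]³ / ([DE₂]·[A₂B]) = (0.368)³ / ((0.646)·(0.00181)) = 42.6
ΔG = RT ln(Q_c/K_c) = (8.314 J mol⁻¹ K⁻¹)(340 K) × ln(42.6/220)
   = (2.827 kJ/mol)(-1.642) = -4.64 kJ/mol
ΔG < 0, so the forward reaction is spontaneous (proceeds forward).

ΔG = -4.64 kJ/mol; the forward reaction is spontaneous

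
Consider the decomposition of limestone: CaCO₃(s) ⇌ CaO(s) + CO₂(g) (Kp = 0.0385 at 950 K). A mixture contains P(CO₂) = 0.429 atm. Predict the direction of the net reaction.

to the left

(CaCO₃, CaO are pure solids — omitted from Qp.)
Qp = P(CO₂) = 0.429
Qp = 0.429 > Kp = 0.0385, so the reverse reaction proceeds.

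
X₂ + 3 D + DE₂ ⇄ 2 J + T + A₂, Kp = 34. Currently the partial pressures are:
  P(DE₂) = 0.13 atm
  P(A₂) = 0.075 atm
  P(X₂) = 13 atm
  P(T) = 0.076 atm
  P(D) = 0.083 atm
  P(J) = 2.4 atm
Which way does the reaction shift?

Qp = P(J)²·P(T)·P(A₂) / (P(X₂)·P(D)³·P(DE₂)) = (2.4)²·(0.076)·(0.075) / ((13)·(0.083)³·(0.13)) = 34
Qp = 34 = Kp, so the system is already at equilibrium.

at equilibrium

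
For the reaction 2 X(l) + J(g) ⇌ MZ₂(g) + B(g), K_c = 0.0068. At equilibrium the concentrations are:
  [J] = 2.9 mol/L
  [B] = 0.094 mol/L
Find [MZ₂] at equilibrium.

(X is a pure liquid — omitted from K_c.)
At equilibrium, K_c = [MZ₂]·[B] / [J] = 0.0068.
([MZ₂])·(0.094) / (2.9) = 0.0068
[MZ₂] = 0.210 = 0.21 mol/L

[MZ₂] = 0.21 mol/L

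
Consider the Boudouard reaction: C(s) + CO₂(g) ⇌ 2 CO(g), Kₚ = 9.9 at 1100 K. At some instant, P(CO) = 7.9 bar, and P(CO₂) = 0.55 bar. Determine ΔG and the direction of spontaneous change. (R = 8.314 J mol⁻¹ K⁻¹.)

(C is a pure solid — omitted from Qₚ.)
Qₚ = P(CO)² / P(CO₂) = (7.9)² / (0.55) = 113
ΔG = RT ln(Qₚ/Kₚ) = (8.314 J mol⁻¹ K⁻¹)(1100 K) × ln(113/9.9)
   = (9.145 kJ/mol)(2.435) = 22.3 kJ/mol
ΔG > 0, so the forward reaction is non-spontaneous (proceeds in reverse).

ΔG = 22.3 kJ/mol; the forward reaction is non-spontaneous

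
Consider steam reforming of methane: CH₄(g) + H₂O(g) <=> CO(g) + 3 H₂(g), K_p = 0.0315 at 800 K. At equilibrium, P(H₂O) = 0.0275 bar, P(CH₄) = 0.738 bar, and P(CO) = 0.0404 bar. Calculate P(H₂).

P(H₂) = 0.251 bar

At equilibrium, K_p = P(CO)·P(H₂)³ / (P(CH₄)·P(H₂O)) = 0.0315.
(0.0404)·(P(H₂))³ / ((0.738)·(0.0275)) = 0.0315
P(H₂)³ = 0.0158 ⇒ P(H₂) = 0.251 bar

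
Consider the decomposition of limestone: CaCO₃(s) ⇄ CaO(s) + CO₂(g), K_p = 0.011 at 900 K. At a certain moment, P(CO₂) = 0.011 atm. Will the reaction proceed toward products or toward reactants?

(CaCO₃, CaO are pure solids — omitted from Q_p.)
Q_p = P(CO₂) = 0.011
Q_p = 0.011 = K_p, so the system is already at equilibrium.

no net change (already at equilibrium)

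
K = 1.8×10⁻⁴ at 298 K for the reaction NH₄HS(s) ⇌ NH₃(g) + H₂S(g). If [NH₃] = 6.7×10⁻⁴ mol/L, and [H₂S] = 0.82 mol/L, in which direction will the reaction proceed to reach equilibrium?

to the left

(NH₄HS is a pure solid — omitted from Q.)
Q = [NH₃]·[H₂S] = (6.7×10⁻⁴)·(0.82) = 5.5×10⁻⁴
Q = 5.5×10⁻⁴ > K = 1.8×10⁻⁴, so the reverse reaction proceeds.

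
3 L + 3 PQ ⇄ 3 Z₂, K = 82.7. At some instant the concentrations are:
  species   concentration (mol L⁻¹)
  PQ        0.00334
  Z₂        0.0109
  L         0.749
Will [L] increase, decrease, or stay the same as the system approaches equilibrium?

stay the same

Q = [Z₂]³ / ([L]³·[PQ]³) = (0.0109)³ / ((0.749)³·(0.00334)³) = 82.7
Q = 82.7 = K; the system is at equilibrium.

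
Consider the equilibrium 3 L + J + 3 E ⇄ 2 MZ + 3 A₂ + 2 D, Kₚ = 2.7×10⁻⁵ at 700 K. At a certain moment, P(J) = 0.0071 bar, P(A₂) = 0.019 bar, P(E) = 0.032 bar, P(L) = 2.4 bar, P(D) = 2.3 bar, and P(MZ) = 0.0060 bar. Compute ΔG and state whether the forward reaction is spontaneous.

Qₚ = P(MZ)²·P(A₂)³·P(D)² / (P(L)³·P(J)·P(E)³) = (0.0060)²·(0.019)³·(2.3)² / ((2.4)³·(0.0071)·(0.032)³) = 4.06×10⁻⁴
ΔG = RT ln(Qₚ/Kₚ) = (8.314 J mol⁻¹ K⁻¹)(700 K) × ln(4.06×10⁻⁴/2.7×10⁻⁵)
   = (5.820 kJ/mol)(2.711) = 15.8 kJ/mol
ΔG > 0, so the forward reaction is non-spontaneous (proceeds in reverse).

ΔG = 15.8 kJ/mol; the forward reaction is non-spontaneous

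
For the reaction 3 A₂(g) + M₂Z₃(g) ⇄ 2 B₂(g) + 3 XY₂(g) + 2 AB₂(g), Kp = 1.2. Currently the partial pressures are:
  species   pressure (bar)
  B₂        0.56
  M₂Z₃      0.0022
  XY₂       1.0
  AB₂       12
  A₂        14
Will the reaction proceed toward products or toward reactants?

toward reactants

Qp = P(B₂)²·P(XY₂)³·P(AB₂)² / (P(A₂)³·P(M₂Z₃)) = (0.56)²·(1.0)³·(12)² / ((14)³·(0.0022)) = 7.5
Qp = 7.5 > Kp = 1.2, so the reverse reaction proceeds.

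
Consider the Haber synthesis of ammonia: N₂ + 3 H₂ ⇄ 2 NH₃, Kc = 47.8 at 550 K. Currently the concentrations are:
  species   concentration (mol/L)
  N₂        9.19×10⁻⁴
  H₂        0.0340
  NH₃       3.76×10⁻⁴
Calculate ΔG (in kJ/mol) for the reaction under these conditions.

Qc = [NH₃]² / ([N₂]·[H₂]³) = (3.76×10⁻⁴)² / ((9.19×10⁻⁴)·(0.0340)³) = 3.91
ΔG = RT ln(Qc/Kc) = (8.314 J mol⁻¹ K⁻¹)(550 K) × ln(3.91/47.8)
   = (4.573 kJ/mol)(-2.503) = -11.4 kJ/mol
ΔG < 0, so the forward reaction is spontaneous (proceeds forward).

ΔG = -11.4 kJ/mol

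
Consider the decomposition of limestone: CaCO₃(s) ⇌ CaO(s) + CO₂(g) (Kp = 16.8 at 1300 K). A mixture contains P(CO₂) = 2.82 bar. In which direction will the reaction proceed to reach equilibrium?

(CaCO₃, CaO are pure solids — omitted from Qp.)
Qp = P(CO₂) = 2.82
Qp = 2.82 < Kp = 16.8, so the forward reaction proceeds.

to the right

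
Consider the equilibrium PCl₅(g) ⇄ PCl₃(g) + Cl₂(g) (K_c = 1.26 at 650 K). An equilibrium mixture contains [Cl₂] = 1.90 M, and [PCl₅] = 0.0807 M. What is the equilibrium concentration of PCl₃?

At equilibrium, K_c = [PCl₃]·[Cl₂] / [PCl₅] = 1.26.
([PCl₃])·(1.90) / (0.0807) = 1.26
[PCl₃] = 0.0535 M

[PCl₃] = 0.0535 M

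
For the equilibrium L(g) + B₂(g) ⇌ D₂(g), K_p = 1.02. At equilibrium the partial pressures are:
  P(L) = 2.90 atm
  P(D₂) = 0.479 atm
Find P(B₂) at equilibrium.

At equilibrium, K_p = P(D₂) / (P(L)·P(B₂)) = 1.02.
(0.479) / ((2.90)·(P(B₂))) = 1.02
P(B₂) = 0.162 atm

P(B₂) = 0.162 atm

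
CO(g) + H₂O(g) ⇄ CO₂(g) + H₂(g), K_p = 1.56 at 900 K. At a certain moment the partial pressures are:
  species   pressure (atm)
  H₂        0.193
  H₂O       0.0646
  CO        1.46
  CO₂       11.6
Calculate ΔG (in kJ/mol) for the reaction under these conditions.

Q_p = P(CO₂)·P(H₂) / (P(CO)·P(H₂O)) = (11.6)·(0.193) / ((1.46)·(0.0646)) = 23.7
ΔG = RT ln(Q_p/K_p) = (8.314 J mol⁻¹ K⁻¹)(900 K) × ln(23.7/1.56)
   = (7.483 kJ/mol)(2.721) = 20.4 kJ/mol
ΔG > 0, so the forward reaction is non-spontaneous (proceeds in reverse).

ΔG = 20.4 kJ/mol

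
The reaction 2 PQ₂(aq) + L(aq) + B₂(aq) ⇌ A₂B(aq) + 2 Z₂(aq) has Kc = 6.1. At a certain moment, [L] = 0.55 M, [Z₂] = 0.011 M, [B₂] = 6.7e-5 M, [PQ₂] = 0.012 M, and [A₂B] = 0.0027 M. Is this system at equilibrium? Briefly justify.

no; Q > K, reaction proceeds in reverse

Qc = [A₂B]·[Z₂]² / ([PQ₂]²·[L]·[B₂]) = (0.0027)·(0.011)² / ((0.012)²·(0.55)·(6.7e-5)) = 62
Qc = 62 > Kc = 6.1: net reverse reaction.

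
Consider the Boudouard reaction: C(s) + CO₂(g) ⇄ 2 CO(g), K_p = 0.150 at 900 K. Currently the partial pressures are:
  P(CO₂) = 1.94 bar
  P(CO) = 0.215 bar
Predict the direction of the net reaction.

(C is a pure solid — omitted from Q_p.)
Q_p = P(CO)² / P(CO₂) = (0.215)² / (1.94) = 0.0238
Q_p = 0.0238 < K_p = 0.150, so the forward reaction proceeds.

toward products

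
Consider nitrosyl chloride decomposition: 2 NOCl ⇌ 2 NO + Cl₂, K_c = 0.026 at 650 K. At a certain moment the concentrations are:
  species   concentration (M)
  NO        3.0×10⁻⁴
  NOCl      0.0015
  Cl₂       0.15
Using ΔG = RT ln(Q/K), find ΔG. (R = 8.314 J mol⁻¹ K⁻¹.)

ΔG = -7.92 kJ/mol

Q_c = [NO]²·[Cl₂] / [NOCl]² = (3.0×10⁻⁴)²·(0.15) / (0.0015)² = 0.00600
ΔG = RT ln(Q_c/K_c) = (8.314 J mol⁻¹ K⁻¹)(650 K) × ln(0.00600/0.026)
   = (5.404 kJ/mol)(-1.466) = -7.92 kJ/mol
ΔG < 0, so the forward reaction is spontaneous (proceeds forward).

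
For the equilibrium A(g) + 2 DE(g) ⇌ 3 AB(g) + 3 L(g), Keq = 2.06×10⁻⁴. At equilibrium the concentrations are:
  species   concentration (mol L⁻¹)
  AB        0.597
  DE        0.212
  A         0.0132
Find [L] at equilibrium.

At equilibrium, Keq = [AB]³·[L]³ / ([A]·[DE]²) = 2.06×10⁻⁴.
(0.597)³·([L])³ / ((0.0132)·(0.212)²) = 2.06×10⁻⁴
[L]³ = 5.74×10⁻⁷ ⇒ [L] = 0.00831 mol L⁻¹

[L] = 0.00831 mol L⁻¹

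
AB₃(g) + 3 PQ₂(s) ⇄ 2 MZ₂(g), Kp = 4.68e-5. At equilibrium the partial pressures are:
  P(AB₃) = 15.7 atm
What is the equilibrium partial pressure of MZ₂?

(PQ₂ is a pure solid — omitted from Kp.)
At equilibrium, Kp = P(MZ₂)² / P(AB₃) = 4.68e-5.
(P(MZ₂))² / (15.7) = 4.68e-5
P(MZ₂)² = 7.35e-4 ⇒ P(MZ₂) = 0.0271 atm

P(MZ₂) = 0.0271 atm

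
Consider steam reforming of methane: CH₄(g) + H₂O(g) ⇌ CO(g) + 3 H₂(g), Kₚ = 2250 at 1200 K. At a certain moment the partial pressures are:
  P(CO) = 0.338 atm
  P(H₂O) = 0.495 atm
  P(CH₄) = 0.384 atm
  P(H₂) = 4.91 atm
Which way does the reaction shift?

toward products

Qₚ = P(CO)·P(H₂)³ / (P(CH₄)·P(H₂O)) = (0.338)·(4.91)³ / ((0.384)·(0.495)) = 210
Qₚ = 210 < Kₚ = 2250, so the forward reaction proceeds.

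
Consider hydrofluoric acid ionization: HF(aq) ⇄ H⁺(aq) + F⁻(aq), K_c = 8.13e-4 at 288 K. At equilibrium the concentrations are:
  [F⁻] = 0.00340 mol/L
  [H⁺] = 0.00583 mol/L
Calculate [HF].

[HF] = 0.0244 mol/L

At equilibrium, K_c = [H⁺]·[F⁻] / [HF] = 8.13e-4.
(0.00583)·(0.00340) / ([HF]) = 8.13e-4
[HF] = 0.0244 mol/L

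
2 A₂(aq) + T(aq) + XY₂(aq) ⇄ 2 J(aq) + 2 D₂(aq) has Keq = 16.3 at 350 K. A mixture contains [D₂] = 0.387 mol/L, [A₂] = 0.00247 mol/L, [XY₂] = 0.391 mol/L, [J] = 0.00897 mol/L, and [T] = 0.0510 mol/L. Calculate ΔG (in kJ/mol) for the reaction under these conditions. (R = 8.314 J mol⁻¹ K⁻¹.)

ΔG = 5.25 kJ/mol

Q = [J]²·[D₂]² / ([A₂]²·[T]·[XY₂]) = (0.00897)²·(0.387)² / ((0.00247)²·(0.0510)·(0.391)) = 99.1
ΔG = RT ln(Q/Keq) = (8.314 J mol⁻¹ K⁻¹)(350 K) × ln(99.1/16.3)
   = (2.910 kJ/mol)(1.805) = 5.25 kJ/mol
ΔG > 0, so the forward reaction is non-spontaneous (proceeds in reverse).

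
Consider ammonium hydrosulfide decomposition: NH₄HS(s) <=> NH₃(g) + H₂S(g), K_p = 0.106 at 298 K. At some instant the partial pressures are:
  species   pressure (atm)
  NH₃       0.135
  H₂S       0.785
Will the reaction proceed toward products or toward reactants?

(NH₄HS is a pure solid — omitted from Q_p.)
Q_p = P(NH₃)·P(H₂S) = (0.135)·(0.785) = 0.106
Q_p = 0.106 = K_p, so the system is already at equilibrium.

at equilibrium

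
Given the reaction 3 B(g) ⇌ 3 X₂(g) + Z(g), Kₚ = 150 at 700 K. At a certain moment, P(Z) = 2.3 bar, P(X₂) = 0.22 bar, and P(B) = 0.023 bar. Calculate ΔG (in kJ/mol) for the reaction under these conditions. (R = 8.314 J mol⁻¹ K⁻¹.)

Qₚ = P(X₂)³·P(Z) / P(B)³ = (0.22)³·(2.3) / (0.023)³ = 2010
ΔG = RT ln(Qₚ/Kₚ) = (8.314 J mol⁻¹ K⁻¹)(700 K) × ln(2010/150)
   = (5.820 kJ/mol)(2.595) = 15.1 kJ/mol
ΔG > 0, so the forward reaction is non-spontaneous (proceeds in reverse).

ΔG = 15.1 kJ/mol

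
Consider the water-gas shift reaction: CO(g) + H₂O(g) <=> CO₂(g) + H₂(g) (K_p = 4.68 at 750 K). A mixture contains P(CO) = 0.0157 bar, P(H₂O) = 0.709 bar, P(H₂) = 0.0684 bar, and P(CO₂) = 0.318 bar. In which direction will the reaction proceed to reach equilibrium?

Q_p = P(CO₂)·P(H₂) / (P(CO)·P(H₂O)) = (0.318)·(0.0684) / ((0.0157)·(0.709)) = 1.95
Q_p = 1.95 < K_p = 4.68, so the forward reaction proceeds.

forward (toward products)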